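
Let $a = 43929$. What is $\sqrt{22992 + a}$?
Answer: $\sqrt{66921} \approx 258.69$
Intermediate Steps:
$\sqrt{22992 + a} = \sqrt{22992 + 43929} = \sqrt{66921}$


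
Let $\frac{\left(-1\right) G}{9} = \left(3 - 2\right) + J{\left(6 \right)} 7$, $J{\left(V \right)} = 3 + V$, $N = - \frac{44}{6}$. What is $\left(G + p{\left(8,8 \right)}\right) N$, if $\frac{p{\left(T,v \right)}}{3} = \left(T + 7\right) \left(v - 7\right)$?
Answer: $3894$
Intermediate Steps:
$N = - \frac{22}{3}$ ($N = \left(-44\right) \frac{1}{6} = - \frac{22}{3} \approx -7.3333$)
$p{\left(T,v \right)} = 3 \left(-7 + v\right) \left(7 + T\right)$ ($p{\left(T,v \right)} = 3 \left(T + 7\right) \left(v - 7\right) = 3 \left(7 + T\right) \left(-7 + v\right) = 3 \left(-7 + v\right) \left(7 + T\right)$)
$G = -576$ ($G = - 9 \left(\left(3 - 2\right) + \left(3 + 6\right) 7\right) = - 9 \left(1 + 9 \cdot 7\right) = - 9 \left(1 + 63\right) = \left(-9\right) 64 = -576$)
$\left(G + p{\left(8,8 \right)}\right) N = \left(-576 + \left(-147 - 168 + 21 \cdot 8 + 3 \cdot 8 \cdot 8\right)\right) \left(- \frac{22}{3}\right) = \left(-576 + \left(-147 - 168 + 168 + 192\right)\right) \left(- \frac{22}{3}\right) = \left(-576 + 45\right) \left(- \frac{22}{3}\right) = \left(-531\right) \left(- \frac{22}{3}\right) = 3894$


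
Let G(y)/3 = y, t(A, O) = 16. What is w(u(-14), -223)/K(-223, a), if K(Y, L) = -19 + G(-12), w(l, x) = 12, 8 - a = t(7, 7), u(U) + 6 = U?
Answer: -12/55 ≈ -0.21818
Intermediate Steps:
u(U) = -6 + U
G(y) = 3*y
a = -8 (a = 8 - 1*16 = 8 - 16 = -8)
K(Y, L) = -55 (K(Y, L) = -19 + 3*(-12) = -19 - 36 = -55)
w(u(-14), -223)/K(-223, a) = 12/(-55) = 12*(-1/55) = -12/55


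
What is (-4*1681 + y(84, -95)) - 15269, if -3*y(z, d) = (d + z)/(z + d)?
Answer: -65980/3 ≈ -21993.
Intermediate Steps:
y(z, d) = -⅓ (y(z, d) = -(d + z)/(3*(z + d)) = -(d + z)/(3*(d + z)) = -⅓*1 = -⅓)
(-4*1681 + y(84, -95)) - 15269 = (-4*1681 - ⅓) - 15269 = (-6724 - ⅓) - 15269 = -20173/3 - 15269 = -65980/3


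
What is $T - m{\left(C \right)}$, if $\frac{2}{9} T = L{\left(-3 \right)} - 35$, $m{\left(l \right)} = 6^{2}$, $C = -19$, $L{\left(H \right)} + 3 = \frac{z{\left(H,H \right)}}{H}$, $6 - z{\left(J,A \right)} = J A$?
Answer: $- \frac{405}{2} \approx -202.5$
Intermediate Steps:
$z{\left(J,A \right)} = 6 - A J$ ($z{\left(J,A \right)} = 6 - J A = 6 - A J$)
$L{\left(H \right)} = -3 + \frac{6 - H^{2}}{H}$ ($L{\left(H \right)} = -3 + \frac{6 - H H}{H} = -3 + \frac{6 - H^{2}}{H}$)
$m{\left(l \right)} = 36$
$T = - \frac{333}{2}$ ($T = \frac{9 \left(\left(-3 - -3 + \frac{6}{-3}\right) - 35\right)}{2} = \frac{9 \left(\left(-3 + 3 + 6 \left(- \frac{1}{3}\right)\right) - 35\right)}{2} = \frac{9 \left(\left(-3 + 3 - 2\right) - 35\right)}{2} = \frac{9 \left(-2 - 35\right)}{2} = \frac{9}{2} \left(-37\right) = - \frac{333}{2} \approx -166.5$)
$T - m{\left(C \right)} = - \frac{333}{2} - 36 = - \frac{405}{2}$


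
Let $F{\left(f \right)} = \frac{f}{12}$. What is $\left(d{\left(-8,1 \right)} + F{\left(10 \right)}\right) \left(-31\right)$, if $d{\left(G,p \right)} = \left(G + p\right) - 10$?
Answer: $\frac{3007}{6} \approx 501.17$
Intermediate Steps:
$d{\left(G,p \right)} = -10 + G + p$
$F{\left(f \right)} = \frac{f}{12}$ ($F{\left(f \right)} = f \frac{1}{12} = \frac{f}{12}$)
$\left(d{\left(-8,1 \right)} + F{\left(10 \right)}\right) \left(-31\right) = \left(\left(-10 - 8 + 1\right) + \frac{1}{12} \cdot 10\right) \left(-31\right) = \left(-17 + \frac{5}{6}\right) \left(-31\right) = \left(- \frac{97}{6}\right) \left(-31\right) = \frac{3007}{6}$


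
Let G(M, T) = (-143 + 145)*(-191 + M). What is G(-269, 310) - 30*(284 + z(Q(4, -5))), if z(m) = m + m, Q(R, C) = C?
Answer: -9140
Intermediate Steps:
z(m) = 2*m
G(M, T) = -382 + 2*M (G(M, T) = 2*(-191 + M) = -382 + 2*M)
G(-269, 310) - 30*(284 + z(Q(4, -5))) = (-382 + 2*(-269)) - 30*(284 + 2*(-5)) = (-382 - 538) - 30*(284 - 10) = -920 - 30*274 = -920 - 1*8220 = -920 - 8220 = -9140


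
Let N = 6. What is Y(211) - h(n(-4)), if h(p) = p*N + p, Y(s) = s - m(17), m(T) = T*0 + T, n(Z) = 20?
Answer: 54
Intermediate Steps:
m(T) = T (m(T) = 0 + T = T)
Y(s) = -17 + s (Y(s) = s - 1*17 = s - 17 = -17 + s)
h(p) = 7*p (h(p) = p*6 + p = 6*p + p = 7*p)
Y(211) - h(n(-4)) = (-17 + 211) - 7*20 = 194 - 1*140 = 194 - 140 = 54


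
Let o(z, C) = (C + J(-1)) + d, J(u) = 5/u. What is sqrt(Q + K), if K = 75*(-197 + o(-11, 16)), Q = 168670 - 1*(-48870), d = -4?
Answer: sqrt(203290) ≈ 450.88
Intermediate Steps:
Q = 217540 (Q = 168670 + 48870 = 217540)
o(z, C) = -9 + C (o(z, C) = (C + 5/(-1)) - 4 = (C + 5*(-1)) - 4 = (C - 5) - 4 = (-5 + C) - 4 = -9 + C)
K = -14250 (K = 75*(-197 + (-9 + 16)) = 75*(-197 + 7) = 75*(-190) = -14250)
sqrt(Q + K) = sqrt(217540 - 14250) = sqrt(203290)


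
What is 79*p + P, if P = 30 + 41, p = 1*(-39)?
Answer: -3010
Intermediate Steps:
p = -39
P = 71
79*p + P = 79*(-39) + 71 = -3081 + 71 = -3010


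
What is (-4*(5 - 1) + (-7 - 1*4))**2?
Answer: 729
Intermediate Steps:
(-4*(5 - 1) + (-7 - 1*4))**2 = (-4*4 + (-7 - 4))**2 = (-16 - 11)**2 = (-27)**2 = 729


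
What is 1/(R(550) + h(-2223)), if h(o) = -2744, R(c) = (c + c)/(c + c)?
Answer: -1/2743 ≈ -0.00036456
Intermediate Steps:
R(c) = 1 (R(c) = (2*c)/((2*c)) = (2*c)*(1/(2*c)) = 1)
1/(R(550) + h(-2223)) = 1/(1 - 2744) = 1/(-2743) = -1/2743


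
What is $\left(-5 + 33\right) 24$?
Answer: $672$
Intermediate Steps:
$\left(-5 + 33\right) 24 = 28 \cdot 24 = 672$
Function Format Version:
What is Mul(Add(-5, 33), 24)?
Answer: 672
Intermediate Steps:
Mul(Add(-5, 33), 24) = Mul(28, 24) = 672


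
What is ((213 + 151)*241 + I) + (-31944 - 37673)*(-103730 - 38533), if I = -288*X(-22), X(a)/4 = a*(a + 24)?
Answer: 9904061683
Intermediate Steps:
X(a) = 4*a*(24 + a) (X(a) = 4*(a*(a + 24)) = 4*(a*(24 + a)) = 4*a*(24 + a))
I = 50688 (I = -1152*(-22)*(24 - 22) = -1152*(-22)*2 = -288*(-176) = 50688)
((213 + 151)*241 + I) + (-31944 - 37673)*(-103730 - 38533) = ((213 + 151)*241 + 50688) + (-31944 - 37673)*(-103730 - 38533) = (364*241 + 50688) - 69617*(-142263) = (87724 + 50688) + 9903923271 = 138412 + 9903923271 = 9904061683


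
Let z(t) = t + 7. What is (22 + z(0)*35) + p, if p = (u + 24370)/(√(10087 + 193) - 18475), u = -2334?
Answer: 2592116629/9751867 - 6296*√2570/48759335 ≈ 265.80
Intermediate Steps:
z(t) = 7 + t
p = 22036/(-18475 + 2*√2570) (p = (-2334 + 24370)/(√(10087 + 193) - 18475) = 22036/(√10280 - 18475) = 22036/(2*√2570 - 18475) = 22036/(-18475 + 2*√2570) ≈ -1.1993)
(22 + z(0)*35) + p = (22 + (7 + 0)*35) + (-11631860/9751867 - 6296*√2570/48759335) = (22 + 7*35) + (-11631860/9751867 - 6296*√2570/48759335) = (22 + 245) + (-11631860/9751867 - 6296*√2570/48759335) = 267 + (-11631860/9751867 - 6296*√2570/48759335) = 2592116629/9751867 - 6296*√2570/48759335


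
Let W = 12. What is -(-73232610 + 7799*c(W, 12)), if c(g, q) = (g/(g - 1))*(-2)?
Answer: 73249626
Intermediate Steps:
c(g, q) = -2*g/(-1 + g) (c(g, q) = (g/(-1 + g))*(-2) = -2*g/(-1 + g))
-(-73232610 + 7799*c(W, 12)) = -(-73232610 - 187176/(-1 + 12)) = -7799/(1/(-2*12/11 - 9390)) = -7799/(1/(-2*12*1/11 - 9390)) = -7799/(1/(-24/11 - 9390)) = -7799/(1/(-103314/11)) = -7799/(-11/103314) = -7799*(-103314/11) = 73249626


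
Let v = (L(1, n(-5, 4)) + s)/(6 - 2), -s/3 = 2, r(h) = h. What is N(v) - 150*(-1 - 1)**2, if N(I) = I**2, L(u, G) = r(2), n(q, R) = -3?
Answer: -599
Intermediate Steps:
s = -6 (s = -3*2 = -6)
L(u, G) = 2
v = -1 (v = (2 - 6)/(6 - 2) = -4/4 = -4*1/4 = -1)
N(v) - 150*(-1 - 1)**2 = (-1)**2 - 150*(-1 - 1)**2 = 1 - 150*(-2)**2 = 1 - 150*4 = 1 - 600 = -599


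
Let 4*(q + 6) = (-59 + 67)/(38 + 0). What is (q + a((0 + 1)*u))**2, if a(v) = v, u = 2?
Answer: 5625/361 ≈ 15.582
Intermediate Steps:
q = -113/19 (q = -6 + ((-59 + 67)/(38 + 0))/4 = -6 + (8/38)/4 = -6 + (8*(1/38))/4 = -6 + (1/4)*(4/19) = -6 + 1/19 = -113/19 ≈ -5.9474)
(q + a((0 + 1)*u))**2 = (-113/19 + (0 + 1)*2)**2 = (-113/19 + 1*2)**2 = (-113/19 + 2)**2 = (-75/19)**2 = 5625/361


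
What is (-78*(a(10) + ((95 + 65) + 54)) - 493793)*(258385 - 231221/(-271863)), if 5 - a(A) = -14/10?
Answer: -179471837177534396/1359315 ≈ -1.3203e+11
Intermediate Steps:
a(A) = 32/5 (a(A) = 5 - (-14)/10 = 5 - 1*(-7/5) = 5 + 7/5 = 32/5)
(-78*(a(10) + ((95 + 65) + 54)) - 493793)*(258385 - 231221/(-271863)) = (-78*(32/5 + ((95 + 65) + 54)) - 493793)*(258385 - 231221/(-271863)) = (-78*(32/5 + (160 + 54)) - 493793)*(258385 - 231221*(-1/271863)) = (-78*(32/5 + 214) - 493793)*(258385 + 231221/271863) = (-78*1102/5 - 493793)*(70245552476/271863) = (-85956/5 - 493793)*(70245552476/271863) = -2554921/5*70245552476/271863 = -179471837177534396/1359315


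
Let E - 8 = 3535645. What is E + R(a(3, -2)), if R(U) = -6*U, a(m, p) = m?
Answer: 3535635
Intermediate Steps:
E = 3535653 (E = 8 + 3535645 = 3535653)
E + R(a(3, -2)) = 3535653 - 6*3 = 3535653 - 18 = 3535635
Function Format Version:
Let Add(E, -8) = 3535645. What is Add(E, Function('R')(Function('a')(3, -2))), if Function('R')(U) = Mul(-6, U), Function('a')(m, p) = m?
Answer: 3535635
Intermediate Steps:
E = 3535653 (E = Add(8, 3535645) = 3535653)
Add(E, Function('R')(Function('a')(3, -2))) = Add(3535653, Mul(-6, 3)) = Add(3535653, -18) = 3535635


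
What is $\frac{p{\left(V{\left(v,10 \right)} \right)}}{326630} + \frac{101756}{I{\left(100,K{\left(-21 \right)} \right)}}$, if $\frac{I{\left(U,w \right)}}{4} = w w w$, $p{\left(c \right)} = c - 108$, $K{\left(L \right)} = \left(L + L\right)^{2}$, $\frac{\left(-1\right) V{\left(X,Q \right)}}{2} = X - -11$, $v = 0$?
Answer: $- \frac{70526498615}{179288243854272} \approx -0.00039337$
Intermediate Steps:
$V{\left(X,Q \right)} = -22 - 2 X$ ($V{\left(X,Q \right)} = - 2 \left(X - -11\right) = - 2 \left(X + 11\right) = - 2 \left(11 + X\right) = -22 - 2 X$)
$K{\left(L \right)} = 4 L^{2}$ ($K{\left(L \right)} = \left(2 L\right)^{2} = 4 L^{2}$)
$p{\left(c \right)} = -108 + c$
$I{\left(U,w \right)} = 4 w^{3}$ ($I{\left(U,w \right)} = 4 w w w = 4 w^{2} w = 4 w^{3}$)
$\frac{p{\left(V{\left(v,10 \right)} \right)}}{326630} + \frac{101756}{I{\left(100,K{\left(-21 \right)} \right)}} = \frac{-108 - 22}{326630} + \frac{101756}{4 \left(4 \left(-21\right)^{2}\right)^{3}} = \left(-108 + \left(-22 + 0\right)\right) \frac{1}{326630} + \frac{101756}{4 \left(4 \cdot 441\right)^{3}} = \left(-108 - 22\right) \frac{1}{326630} + \frac{101756}{4 \cdot 1764^{3}} = \left(-130\right) \frac{1}{326630} + \frac{101756}{4 \cdot 5489031744} = - \frac{13}{32663} + \frac{101756}{21956126976} = - \frac{13}{32663} + 101756 \cdot \frac{1}{21956126976} = - \frac{13}{32663} + \frac{25439}{5489031744} = - \frac{70526498615}{179288243854272}$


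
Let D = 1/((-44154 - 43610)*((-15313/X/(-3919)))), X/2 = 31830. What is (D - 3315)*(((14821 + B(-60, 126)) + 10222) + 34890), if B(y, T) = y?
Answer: -66689209819391940/335982533 ≈ -1.9849e+8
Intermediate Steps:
X = 63660 (X = 2*31830 = 63660)
D = -62370885/335982533 (D = 1/((-44154 - 43610)*((-15313/63660/(-3919)))) = 1/((-87764)*((-15313*1/63660*(-1/3919)))) = -1/(87764*((-15313/63660*(-1/3919)))) = -1/(87764*15313/249483540) = -1/87764*249483540/15313 = -62370885/335982533 ≈ -0.18564)
(D - 3315)*(((14821 + B(-60, 126)) + 10222) + 34890) = (-62370885/335982533 - 3315)*(((14821 - 60) + 10222) + 34890) = -1113844467780*((14761 + 10222) + 34890)/335982533 = -1113844467780*(24983 + 34890)/335982533 = -1113844467780/335982533*59873 = -66689209819391940/335982533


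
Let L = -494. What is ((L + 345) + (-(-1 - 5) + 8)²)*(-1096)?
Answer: -51512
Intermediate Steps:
((L + 345) + (-(-1 - 5) + 8)²)*(-1096) = ((-494 + 345) + (-(-1 - 5) + 8)²)*(-1096) = (-149 + (-1*(-6) + 8)²)*(-1096) = (-149 + (6 + 8)²)*(-1096) = (-149 + 14²)*(-1096) = (-149 + 196)*(-1096) = 47*(-1096) = -51512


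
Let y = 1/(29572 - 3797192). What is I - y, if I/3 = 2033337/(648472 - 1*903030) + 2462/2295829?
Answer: -26378429741180525819/1100939326977157420 ≈ -23.960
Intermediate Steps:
I = -14002701988731/584421638582 (I = 3*(2033337/(648472 - 1*903030) + 2462/2295829) = 3*(2033337/(648472 - 903030) + 2462*(1/2295829)) = 3*(2033337/(-254558) + 2462/2295829) = 3*(2033337*(-1/254558) + 2462/2295829) = 3*(-2033337/254558 + 2462/2295829) = 3*(-4667567329577/584421638582) = -14002701988731/584421638582 ≈ -23.960)
y = -1/3767620 (y = 1/(-3767620) = -1/3767620 ≈ -2.6542e-7)
I - y = -14002701988731/584421638582 - 1*(-1/3767620) = -14002701988731/584421638582 + 1/3767620 = -26378429741180525819/1100939326977157420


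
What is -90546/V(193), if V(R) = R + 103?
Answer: -45273/148 ≈ -305.90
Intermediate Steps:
V(R) = 103 + R
-90546/V(193) = -90546/(103 + 193) = -90546/296 = -90546*1/296 = -45273/148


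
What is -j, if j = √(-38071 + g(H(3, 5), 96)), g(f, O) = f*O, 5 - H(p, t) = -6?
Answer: -I*√37015 ≈ -192.39*I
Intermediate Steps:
H(p, t) = 11 (H(p, t) = 5 - 1*(-6) = 5 + 6 = 11)
g(f, O) = O*f
j = I*√37015 (j = √(-38071 + 96*11) = √(-38071 + 1056) = √(-37015) = I*√37015 ≈ 192.39*I)
-j = -I*√37015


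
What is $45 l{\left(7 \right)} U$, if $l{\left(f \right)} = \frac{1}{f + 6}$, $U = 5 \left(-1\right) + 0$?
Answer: $- \frac{225}{13} \approx -17.308$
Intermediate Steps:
$U = -5$ ($U = -5 + 0 = -5$)
$l{\left(f \right)} = \frac{1}{6 + f}$
$45 l{\left(7 \right)} U = \frac{45}{6 + 7} \left(-5\right) = \frac{45}{13} \left(-5\right) = - \frac{225}{13}$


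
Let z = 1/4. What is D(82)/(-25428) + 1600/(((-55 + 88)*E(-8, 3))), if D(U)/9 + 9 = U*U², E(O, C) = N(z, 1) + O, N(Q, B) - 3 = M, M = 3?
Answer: -61365341/279708 ≈ -219.39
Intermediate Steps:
z = ¼ ≈ 0.25000
N(Q, B) = 6 (N(Q, B) = 3 + 3 = 6)
E(O, C) = 6 + O
D(U) = -81 + 9*U³ (D(U) = -81 + 9*(U*U²) = -81 + 9*U³)
D(82)/(-25428) + 1600/(((-55 + 88)*E(-8, 3))) = (-81 + 9*82³)/(-25428) + 1600/(((-55 + 88)*(6 - 8))) = (-81 + 9*551368)*(-1/25428) + 1600/((33*(-2))) = (-81 + 4962312)*(-1/25428) + 1600/(-66) = 4962231*(-1/25428) + 1600*(-1/66) = -1654077/8476 - 800/33 = -61365341/279708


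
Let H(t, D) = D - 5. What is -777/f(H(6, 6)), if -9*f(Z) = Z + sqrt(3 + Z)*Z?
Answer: 2331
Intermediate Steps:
H(t, D) = -5 + D
f(Z) = -Z/9 - Z*sqrt(3 + Z)/9 (f(Z) = -(Z + sqrt(3 + Z)*Z)/9 = -(Z + Z*sqrt(3 + Z))/9 = -Z/9 - Z*sqrt(3 + Z)/9)
-777/f(H(6, 6)) = -777*(-9/((1 + sqrt(3 + (-5 + 6)))*(-5 + 6))) = -777*(-9/(1 + sqrt(3 + 1))) = -777*(-9/(1 + sqrt(4))) = -777*(-9/(1 + 2)) = -777/((-1/9*1*3)) = -777/(-1/3) = -777*(-3) = 2331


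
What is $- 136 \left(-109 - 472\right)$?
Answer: $79016$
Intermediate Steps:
$- 136 \left(-109 - 472\right) = \left(-136\right) \left(-581\right) = 79016$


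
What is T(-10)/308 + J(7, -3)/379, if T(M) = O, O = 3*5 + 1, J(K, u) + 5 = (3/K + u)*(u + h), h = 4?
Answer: 933/29183 ≈ 0.031971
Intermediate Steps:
J(K, u) = -5 + (4 + u)*(u + 3/K) (J(K, u) = -5 + (3/K + u)*(u + 4) = -5 + (u + 3/K)*(4 + u) = -5 + (4 + u)*(u + 3/K))
O = 16 (O = 15 + 1 = 16)
T(M) = 16
T(-10)/308 + J(7, -3)/379 = 16/308 + ((12 + 3*(-3) + 7*(-5 + (-3)**2 + 4*(-3)))/7)/379 = 16*(1/308) + ((12 - 9 + 7*(-5 + 9 - 12))/7)*(1/379) = 4/77 + ((12 - 9 + 7*(-8))/7)*(1/379) = 4/77 + ((12 - 9 - 56)/7)*(1/379) = 4/77 + ((1/7)*(-53))*(1/379) = 4/77 - 53/7*1/379 = 4/77 - 53/2653 = 933/29183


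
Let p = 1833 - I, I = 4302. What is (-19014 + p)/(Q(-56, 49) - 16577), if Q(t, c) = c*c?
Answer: 21483/14176 ≈ 1.5154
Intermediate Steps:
Q(t, c) = c**2
p = -2469 (p = 1833 - 1*4302 = 1833 - 4302 = -2469)
(-19014 + p)/(Q(-56, 49) - 16577) = (-19014 - 2469)/(49**2 - 16577) = -21483/(2401 - 16577) = -21483/(-14176) = -21483*(-1/14176) = 21483/14176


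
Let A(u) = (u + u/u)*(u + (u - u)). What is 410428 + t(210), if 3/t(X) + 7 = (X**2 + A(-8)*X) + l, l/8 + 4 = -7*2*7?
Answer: 22588725839/55037 ≈ 4.1043e+5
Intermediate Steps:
A(u) = u*(1 + u) (A(u) = (u + 1)*(u + 0) = (1 + u)*u = u*(1 + u))
l = -816 (l = -32 + 8*(-7*2*7) = -32 + 8*(-14*7) = -32 + 8*(-98) = -32 - 784 = -816)
t(X) = 3/(-823 + X**2 + 56*X) (t(X) = 3/(-7 + ((X**2 + (-8*(1 - 8))*X) - 816)) = 3/(-7 + ((X**2 + (-8*(-7))*X) - 816)) = 3/(-7 + ((X**2 + 56*X) - 816)) = 3/(-7 + (-816 + X**2 + 56*X)) = 3/(-823 + X**2 + 56*X))
410428 + t(210) = 410428 + 3/(-823 + 210**2 + 56*210) = 410428 + 3/(-823 + 44100 + 11760) = 410428 + 3/55037 = 22588725839/55037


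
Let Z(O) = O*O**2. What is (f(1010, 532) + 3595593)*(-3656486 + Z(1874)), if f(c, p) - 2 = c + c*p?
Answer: 27191301516556650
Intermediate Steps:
f(c, p) = 2 + c + c*p (f(c, p) = 2 + (c + c*p) = 2 + c + c*p)
Z(O) = O**3
(f(1010, 532) + 3595593)*(-3656486 + Z(1874)) = ((2 + 1010 + 1010*532) + 3595593)*(-3656486 + 1874**3) = ((2 + 1010 + 537320) + 3595593)*(-3656486 + 6581255624) = (538332 + 3595593)*6577599138 = 4133925*6577599138 = 27191301516556650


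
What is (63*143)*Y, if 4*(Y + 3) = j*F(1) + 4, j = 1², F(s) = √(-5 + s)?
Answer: -18018 + 9009*I/2 ≈ -18018.0 + 4504.5*I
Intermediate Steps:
j = 1
Y = -2 + I/2 (Y = -3 + (1*√(-5 + 1) + 4)/4 = -3 + (1*√(-4) + 4)/4 = -3 + (1*(2*I) + 4)/4 = -3 + (2*I + 4)/4 = -3 + (4 + 2*I)/4 = -3 + (1 + I/2) = -2 + I/2 ≈ -2.0 + 0.5*I)
(63*143)*Y = (63*143)*(-2 + I/2) = 9009*(-2 + I/2) = -18018 + 9009*I/2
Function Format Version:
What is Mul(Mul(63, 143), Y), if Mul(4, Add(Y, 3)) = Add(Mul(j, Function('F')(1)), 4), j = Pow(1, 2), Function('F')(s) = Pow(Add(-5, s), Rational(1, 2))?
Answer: Add(-18018, Mul(Rational(9009, 2), I)) ≈ Add(-18018., Mul(4504.5, I))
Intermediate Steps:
j = 1
Y = Add(-2, Mul(Rational(1, 2), I)) (Y = Add(-3, Mul(Rational(1, 4), Add(Mul(1, Pow(Add(-5, 1), Rational(1, 2))), 4))) = Add(-3, Mul(Rational(1, 4), Add(Mul(1, Pow(-4, Rational(1, 2))), 4))) = Add(-3, Mul(Rational(1, 4), Add(Mul(1, Mul(2, I)), 4))) = Add(-3, Mul(Rational(1, 4), Add(Mul(2, I), 4))) = Add(-3, Mul(Rational(1, 4), Add(4, Mul(2, I)))) = Add(-3, Add(1, Mul(Rational(1, 2), I))) = Add(-2, Mul(Rational(1, 2), I)) ≈ Add(-2.0000, Mul(0.50000, I)))
Mul(Mul(63, 143), Y) = Mul(Mul(63, 143), Add(-2, Mul(Rational(1, 2), I))) = Mul(9009, Add(-2, Mul(Rational(1, 2), I))) = Add(-18018, Mul(Rational(9009, 2), I))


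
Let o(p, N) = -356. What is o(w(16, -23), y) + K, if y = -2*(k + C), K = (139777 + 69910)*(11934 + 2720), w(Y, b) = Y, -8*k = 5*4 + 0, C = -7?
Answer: 3072752942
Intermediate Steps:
k = -5/2 (k = -(5*4 + 0)/8 = -(20 + 0)/8 = -⅛*20 = -5/2 ≈ -2.5000)
K = 3072753298 (K = 209687*14654 = 3072753298)
y = 19 (y = -2*(-5/2 - 7) = -2*(-19/2) = 19)
o(w(16, -23), y) + K = -356 + 3072753298 = 3072752942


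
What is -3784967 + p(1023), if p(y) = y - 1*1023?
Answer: -3784967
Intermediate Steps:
p(y) = -1023 + y (p(y) = y - 1023 = -1023 + y)
-3784967 + p(1023) = -3784967 + (-1023 + 1023) = -3784967 + 0 = -3784967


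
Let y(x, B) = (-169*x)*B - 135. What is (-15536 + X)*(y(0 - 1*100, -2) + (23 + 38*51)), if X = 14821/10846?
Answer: 2693627807745/5423 ≈ 4.9670e+8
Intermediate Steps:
y(x, B) = -135 - 169*B*x (y(x, B) = -169*B*x - 135 = -135 - 169*B*x)
X = 14821/10846 (X = 14821*(1/10846) = 14821/10846 ≈ 1.3665)
(-15536 + X)*(y(0 - 1*100, -2) + (23 + 38*51)) = (-15536 + 14821/10846)*((-135 - 169*(-2)*(0 - 1*100)) + (23 + 38*51)) = -168488635*((-135 - 169*(-2)*(0 - 100)) + (23 + 1938))/10846 = -168488635*((-135 - 169*(-2)*(-100)) + 1961)/10846 = -168488635*((-135 - 33800) + 1961)/10846 = -168488635*(-33935 + 1961)/10846 = -168488635/10846*(-31974) = 2693627807745/5423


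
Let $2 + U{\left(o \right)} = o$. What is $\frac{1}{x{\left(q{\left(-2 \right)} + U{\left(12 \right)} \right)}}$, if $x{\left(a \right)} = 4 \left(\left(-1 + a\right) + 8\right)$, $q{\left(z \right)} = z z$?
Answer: $\frac{1}{84} \approx 0.011905$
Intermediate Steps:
$U{\left(o \right)} = -2 + o$
$q{\left(z \right)} = z^{2}$
$x{\left(a \right)} = 28 + 4 a$ ($x{\left(a \right)} = 4 \left(7 + a\right) = 28 + 4 a$)
$\frac{1}{x{\left(q{\left(-2 \right)} + U{\left(12 \right)} \right)}} = \frac{1}{28 + 4 \left(\left(-2\right)^{2} + \left(-2 + 12\right)\right)} = \frac{1}{28 + 4 \left(4 + 10\right)} = \frac{1}{28 + 4 \cdot 14} = \frac{1}{28 + 56} = \frac{1}{84}$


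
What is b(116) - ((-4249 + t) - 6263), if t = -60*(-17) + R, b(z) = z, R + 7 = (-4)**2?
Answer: 9599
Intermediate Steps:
R = 9 (R = -7 + (-4)**2 = -7 + 16 = 9)
t = 1029 (t = -60*(-17) + 9 = 1020 + 9 = 1029)
b(116) - ((-4249 + t) - 6263) = 116 - ((-4249 + 1029) - 6263) = 116 - (-3220 - 6263) = 116 - 1*(-9483) = 116 + 9483 = 9599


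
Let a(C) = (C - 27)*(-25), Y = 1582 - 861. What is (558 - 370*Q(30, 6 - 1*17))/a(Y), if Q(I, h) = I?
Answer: 5271/8675 ≈ 0.60761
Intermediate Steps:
Y = 721
a(C) = 675 - 25*C (a(C) = (-27 + C)*(-25) = 675 - 25*C)
(558 - 370*Q(30, 6 - 1*17))/a(Y) = (558 - 370*30)/(675 - 25*721) = (558 - 11100)/(675 - 18025) = -10542/(-17350) = -10542*(-1/17350) = 5271/8675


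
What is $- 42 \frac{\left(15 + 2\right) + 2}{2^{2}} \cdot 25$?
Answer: $- \frac{9975}{2} \approx -4987.5$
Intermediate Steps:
$- 42 \frac{\left(15 + 2\right) + 2}{2^{2}} \cdot 25 = - 42 \frac{17 + 2}{4} \cdot 25 = - 42 \cdot 19 \cdot \frac{1}{4} \cdot 25 = \left(-42\right) \frac{19}{4} \cdot 25 = \left(- \frac{399}{2}\right) 25 = - \frac{9975}{2}$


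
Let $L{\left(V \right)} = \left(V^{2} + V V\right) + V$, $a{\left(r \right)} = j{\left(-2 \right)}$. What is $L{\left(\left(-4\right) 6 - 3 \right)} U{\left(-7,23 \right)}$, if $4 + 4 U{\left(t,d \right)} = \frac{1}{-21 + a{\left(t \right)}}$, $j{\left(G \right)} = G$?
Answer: $- \frac{133083}{92} \approx -1446.6$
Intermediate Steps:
$a{\left(r \right)} = -2$
$L{\left(V \right)} = V + 2 V^{2}$ ($L{\left(V \right)} = \left(V^{2} + V^{2}\right) + V = 2 V^{2} + V = V + 2 V^{2}$)
$U{\left(t,d \right)} = - \frac{93}{92}$ ($U{\left(t,d \right)} = -1 + \frac{1}{4 \left(-21 - 2\right)} = -1 + \frac{1}{4 \left(-23\right)} = -1 + \frac{1}{4} \left(- \frac{1}{23}\right) = -1 - \frac{1}{92} = - \frac{93}{92}$)
$L{\left(\left(-4\right) 6 - 3 \right)} U{\left(-7,23 \right)} = \left(\left(-4\right) 6 - 3\right) \left(1 + 2 \left(\left(-4\right) 6 - 3\right)\right) \left(- \frac{93}{92}\right) = \left(-24 - 3\right) \left(1 + 2 \left(-24 - 3\right)\right) \left(- \frac{93}{92}\right) = - 27 \left(1 + 2 \left(-27\right)\right) \left(- \frac{93}{92}\right) = - 27 \left(1 - 54\right) \left(- \frac{93}{92}\right) = \left(-27\right) \left(-53\right) \left(- \frac{93}{92}\right) = 1431 \left(- \frac{93}{92}\right) = - \frac{133083}{92}$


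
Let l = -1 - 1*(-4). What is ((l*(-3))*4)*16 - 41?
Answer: -617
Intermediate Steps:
l = 3 (l = -1 + 4 = 3)
((l*(-3))*4)*16 - 41 = ((3*(-3))*4)*16 - 41 = -9*4*16 - 41 = -36*16 - 41 = -576 - 41 = -617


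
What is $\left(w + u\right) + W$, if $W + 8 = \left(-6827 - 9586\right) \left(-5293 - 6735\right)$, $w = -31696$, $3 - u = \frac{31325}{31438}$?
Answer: $\frac{6205353853669}{31438} \approx 1.9738 \cdot 10^{8}$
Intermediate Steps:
$u = \frac{62989}{31438}$ ($u = 3 - \frac{31325}{31438} = \frac{62989}{31438} \approx 2.0036$)
$W = 197415556$ ($W = -8 + \left(-6827 - 9586\right) \left(-5293 - 6735\right) = -8 - -197415564 = -8 + 197415564 = 197415556$)
$\left(w + u\right) + W = \left(-31696 + \frac{62989}{31438}\right) + 197415556 = - \frac{996395859}{31438} + 197415556 = \frac{6205353853669}{31438}$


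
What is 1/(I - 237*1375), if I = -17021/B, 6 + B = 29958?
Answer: -29952/9760625021 ≈ -3.0687e-6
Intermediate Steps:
B = 29952 (B = -6 + 29958 = 29952)
I = -17021/29952 ≈ -0.56828
1/(I - 237*1375) = 1/(-17021/29952 - 237*1375) = 1/(-17021/29952 - 325875) = 1/(-9760625021/29952) = -29952/9760625021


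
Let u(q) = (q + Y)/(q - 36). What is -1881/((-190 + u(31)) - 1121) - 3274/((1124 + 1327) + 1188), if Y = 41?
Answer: 4175999/8038551 ≈ 0.51950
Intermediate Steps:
u(q) = (41 + q)/(-36 + q) (u(q) = (q + 41)/(q - 36) = (41 + q)/(-36 + q))
-1881/((-190 + u(31)) - 1121) - 3274/((1124 + 1327) + 1188) = -1881/((-190 + (41 + 31)/(-36 + 31)) - 1121) - 3274/((1124 + 1327) + 1188) = -1881/((-190 + 72/(-5)) - 1121) - 3274/(2451 + 1188) = -1881/((-190 - ⅕*72) - 1121) - 3274/3639 = -1881/((-190 - 72/5) - 1121) - 3274*1/3639 = -1881/(-1022/5 - 1121) - 3274/3639 = -1881/(-6627/5) - 3274/3639 = -1881*(-5/6627) - 3274/3639 = 3135/2209 - 3274/3639 = 4175999/8038551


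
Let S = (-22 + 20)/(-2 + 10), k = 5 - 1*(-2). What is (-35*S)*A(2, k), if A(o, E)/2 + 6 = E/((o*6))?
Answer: -2275/24 ≈ -94.792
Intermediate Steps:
k = 7 (k = 5 + 2 = 7)
S = -¼ (S = -2/8 = -2*⅛ = -¼ ≈ -0.25000)
A(o, E) = -12 + E/(3*o) (A(o, E) = -12 + 2*(E/((o*6))) = -12 + 2*(E/((6*o))) = -12 + 2*(E*(1/(6*o))) = -12 + 2*(E/(6*o)) = -12 + E/(3*o))
(-35*S)*A(2, k) = (-35*(-¼))*(-12 + (⅓)*7/2) = 35*(-12 + (⅓)*7*(½))/4 = 35*(-12 + 7/6)/4 = (35/4)*(-65/6) = -2275/24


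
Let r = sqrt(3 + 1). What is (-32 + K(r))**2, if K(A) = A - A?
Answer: 1024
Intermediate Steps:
r = 2 (r = sqrt(4) = 2)
K(A) = 0
(-32 + K(r))**2 = (-32 + 0)**2 = (-32)**2 = 1024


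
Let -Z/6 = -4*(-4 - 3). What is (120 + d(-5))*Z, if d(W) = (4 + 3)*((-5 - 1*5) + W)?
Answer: -2520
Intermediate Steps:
Z = -168 (Z = -(-24)*(-4 - 3) = -(-24)*(-7) = -6*28 = -168)
d(W) = -70 + 7*W (d(W) = 7*((-5 - 5) + W) = 7*(-10 + W) = -70 + 7*W)
(120 + d(-5))*Z = (120 + (-70 + 7*(-5)))*(-168) = (120 + (-70 - 35))*(-168) = (120 - 105)*(-168) = 15*(-168) = -2520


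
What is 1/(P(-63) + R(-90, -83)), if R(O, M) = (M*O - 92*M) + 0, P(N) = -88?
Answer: 1/15018 ≈ 6.6587e-5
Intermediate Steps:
R(O, M) = -92*M + M*O (R(O, M) = (-92*M + M*O) + 0 = -92*M + M*O)
1/(P(-63) + R(-90, -83)) = 1/(-88 - 83*(-92 - 90)) = 1/(-88 - 83*(-182)) = 1/(-88 + 15106) = 1/15018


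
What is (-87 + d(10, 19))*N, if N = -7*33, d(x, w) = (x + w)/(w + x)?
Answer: 19866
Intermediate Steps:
d(x, w) = 1 (d(x, w) = (w + x)/(w + x) = 1)
N = -231
(-87 + d(10, 19))*N = (-87 + 1)*(-231) = -86*(-231) = 19866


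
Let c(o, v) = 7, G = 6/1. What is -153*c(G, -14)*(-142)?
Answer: 152082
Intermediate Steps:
G = 6 (G = 6*1 = 6)
-153*c(G, -14)*(-142) = -153*7*(-142) = -1071*(-142) = 152082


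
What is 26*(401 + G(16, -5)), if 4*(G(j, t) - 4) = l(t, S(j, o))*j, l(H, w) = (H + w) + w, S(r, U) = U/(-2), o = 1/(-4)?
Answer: 10036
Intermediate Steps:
o = -¼ ≈ -0.25000
S(r, U) = -U/2 (S(r, U) = U*(-½) = -U/2)
l(H, w) = H + 2*w
G(j, t) = 4 + j*(¼ + t)/4 (G(j, t) = 4 + ((t + 2*(-½*(-¼)))*j)/4 = 4 + ((t + 2*(⅛))*j)/4 = 4 + ((t + ¼)*j)/4 = 4 + ((¼ + t)*j)/4 = 4 + (j*(¼ + t))/4 = 4 + j*(¼ + t)/4)
26*(401 + G(16, -5)) = 26*(401 + (4 + (1/16)*16*(1 + 4*(-5)))) = 26*(401 + (4 + (1/16)*16*(1 - 20))) = 26*(401 + (4 + (1/16)*16*(-19))) = 26*(401 + (4 - 19)) = 26*(401 - 15) = 26*386 = 10036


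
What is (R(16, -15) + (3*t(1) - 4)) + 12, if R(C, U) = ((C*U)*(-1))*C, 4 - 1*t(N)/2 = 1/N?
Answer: 3866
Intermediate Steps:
t(N) = 8 - 2/N
R(C, U) = -U*C**2 (R(C, U) = (-C*U)*C = -U*C**2)
(R(16, -15) + (3*t(1) - 4)) + 12 = (-1*(-15)*16**2 + (3*(8 - 2/1) - 4)) + 12 = (-1*(-15)*256 + (3*(8 - 2*1) - 4)) + 12 = (3840 + (3*(8 - 2) - 4)) + 12 = (3840 + (3*6 - 4)) + 12 = (3840 + (18 - 4)) + 12 = (3840 + 14) + 12 = 3854 + 12 = 3866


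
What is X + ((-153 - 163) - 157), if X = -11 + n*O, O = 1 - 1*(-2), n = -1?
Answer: -487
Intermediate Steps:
O = 3 (O = 1 + 2 = 3)
X = -14 (X = -11 - 1*3 = -11 - 3 = -14)
X + ((-153 - 163) - 157) = -14 + ((-153 - 163) - 157) = -14 + (-316 - 157) = -14 - 473 = -487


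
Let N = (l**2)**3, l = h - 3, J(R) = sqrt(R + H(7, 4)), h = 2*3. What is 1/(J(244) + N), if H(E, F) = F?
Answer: 729/531193 - 2*sqrt(62)/531193 ≈ 0.0013427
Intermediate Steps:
h = 6
J(R) = sqrt(4 + R) (J(R) = sqrt(R + 4) = sqrt(4 + R))
l = 3 (l = 6 - 3 = 3)
N = 729 (N = (3**2)**3 = 9**3 = 729)
1/(J(244) + N) = 1/(sqrt(4 + 244) + 729) = 1/(sqrt(248) + 729) = 1/(2*sqrt(62) + 729) = 1/(729 + 2*sqrt(62))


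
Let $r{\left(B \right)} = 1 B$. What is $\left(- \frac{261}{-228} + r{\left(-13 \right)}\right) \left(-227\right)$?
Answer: $\frac{204527}{76} \approx 2691.1$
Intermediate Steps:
$r{\left(B \right)} = B$
$\left(- \frac{261}{-228} + r{\left(-13 \right)}\right) \left(-227\right) = \left(- \frac{261}{-228} - 13\right) \left(-227\right) = \left(\left(-261\right) \left(- \frac{1}{228}\right) - 13\right) \left(-227\right) = \left(\frac{87}{76} - 13\right) \left(-227\right) = \left(- \frac{901}{76}\right) \left(-227\right) = \frac{204527}{76}$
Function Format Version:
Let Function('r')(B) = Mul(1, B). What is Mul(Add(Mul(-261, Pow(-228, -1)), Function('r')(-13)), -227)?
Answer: Rational(204527, 76) ≈ 2691.1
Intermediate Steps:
Function('r')(B) = B
Mul(Add(Mul(-261, Pow(-228, -1)), Function('r')(-13)), -227) = Mul(Add(Mul(-261, Pow(-228, -1)), -13), -227) = Mul(Add(Mul(-261, Rational(-1, 228)), -13), -227) = Mul(Add(Rational(87, 76), -13), -227) = Mul(Rational(-901, 76), -227) = Rational(204527, 76)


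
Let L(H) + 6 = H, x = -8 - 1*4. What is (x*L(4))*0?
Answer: 0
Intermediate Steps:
x = -12 (x = -8 - 4 = -12)
L(H) = -6 + H
(x*L(4))*0 = -12*(-6 + 4)*0 = -12*(-2)*0 = 24*0 = 0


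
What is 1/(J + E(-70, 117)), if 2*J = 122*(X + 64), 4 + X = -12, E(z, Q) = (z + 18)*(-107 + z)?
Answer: 1/12132 ≈ 8.2427e-5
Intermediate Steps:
E(z, Q) = (-107 + z)*(18 + z) (E(z, Q) = (18 + z)*(-107 + z) = (-107 + z)*(18 + z))
X = -16 (X = -4 - 12 = -16)
J = 2928 (J = (122*(-16 + 64))/2 = (122*48)/2 = (1/2)*5856 = 2928)
1/(J + E(-70, 117)) = 1/(2928 + (-1926 + (-70)**2 - 89*(-70))) = 1/(2928 + (-1926 + 4900 + 6230)) = 1/(2928 + 9204) = 1/12132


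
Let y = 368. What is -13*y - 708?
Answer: -5492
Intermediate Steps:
-13*y - 708 = -13*368 - 708 = -4784 - 708 = -5492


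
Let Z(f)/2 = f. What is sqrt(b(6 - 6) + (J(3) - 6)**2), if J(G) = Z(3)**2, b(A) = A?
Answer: 30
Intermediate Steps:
Z(f) = 2*f
J(G) = 36 (J(G) = (2*3)**2 = 6**2 = 36)
sqrt(b(6 - 6) + (J(3) - 6)**2) = sqrt((6 - 6) + (36 - 6)**2) = sqrt(0 + 30**2) = sqrt(0 + 900) = sqrt(900) = 30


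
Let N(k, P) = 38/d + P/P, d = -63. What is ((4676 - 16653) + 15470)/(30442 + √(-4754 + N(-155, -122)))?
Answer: 6699036078/58383367409 - 10479*I*√2096339/58383367409 ≈ 0.11474 - 0.00025987*I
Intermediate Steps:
N(k, P) = 25/63 (N(k, P) = 38/(-63) + P/P = 38*(-1/63) + 1 = -38/63 + 1 = 25/63)
((4676 - 16653) + 15470)/(30442 + √(-4754 + N(-155, -122))) = ((4676 - 16653) + 15470)/(30442 + √(-4754 + 25/63)) = (-11977 + 15470)/(30442 + √(-299477/63)) = 3493/(30442 + I*√2096339/21)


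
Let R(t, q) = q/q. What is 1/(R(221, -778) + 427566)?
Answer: 1/427567 ≈ 2.3388e-6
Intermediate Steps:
R(t, q) = 1
1/(R(221, -778) + 427566) = 1/(1 + 427566) = 1/427567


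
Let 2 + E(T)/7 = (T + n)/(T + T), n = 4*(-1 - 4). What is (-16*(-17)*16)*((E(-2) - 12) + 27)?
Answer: 171904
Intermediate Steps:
n = -20 (n = 4*(-5) = -20)
E(T) = -14 + 7*(-20 + T)/(2*T) (E(T) = -14 + 7*((T - 20)/(T + T)) = -14 + 7*((-20 + T)/((2*T))) = -14 + 7*((-20 + T)*(1/(2*T))) = -14 + 7*((-20 + T)/(2*T)) = -14 + 7*(-20 + T)/(2*T))
(-16*(-17)*16)*((E(-2) - 12) + 27) = (-16*(-17)*16)*(((-21/2 - 70/(-2)) - 12) + 27) = (272*16)*(((-21/2 - 70*(-1/2)) - 12) + 27) = 4352*(((-21/2 + 35) - 12) + 27) = 4352*((49/2 - 12) + 27) = 4352*(25/2 + 27) = 4352*(79/2) = 171904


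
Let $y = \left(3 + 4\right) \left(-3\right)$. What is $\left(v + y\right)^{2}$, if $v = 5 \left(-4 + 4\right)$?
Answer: $441$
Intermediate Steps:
$v = 0$ ($v = 5 \cdot 0 = 0$)
$y = -21$ ($y = 7 \left(-3\right) = -21$)
$\left(v + y\right)^{2} = \left(0 - 21\right)^{2} = \left(-21\right)^{2} = 441$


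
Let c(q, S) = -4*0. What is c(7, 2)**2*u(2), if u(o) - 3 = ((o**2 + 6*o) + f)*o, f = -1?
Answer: 0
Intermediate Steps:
c(q, S) = 0
u(o) = 3 + o*(-1 + o**2 + 6*o) (u(o) = 3 + ((o**2 + 6*o) - 1)*o = 3 + (-1 + o**2 + 6*o)*o = 3 + o*(-1 + o**2 + 6*o))
c(7, 2)**2*u(2) = 0**2*(3 + 2**3 - 1*2 + 6*2**2) = 0*(3 + 8 - 2 + 6*4) = 0*(3 + 8 - 2 + 24) = 0*33 = 0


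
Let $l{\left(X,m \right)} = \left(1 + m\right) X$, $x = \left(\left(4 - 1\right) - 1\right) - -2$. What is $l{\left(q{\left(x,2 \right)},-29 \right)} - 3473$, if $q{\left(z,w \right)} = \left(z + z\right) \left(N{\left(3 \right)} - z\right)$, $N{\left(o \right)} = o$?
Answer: $-3249$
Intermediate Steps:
$x = 4$ ($x = \left(3 - 1\right) + 2 = 2 + 2 = 4$)
$q{\left(z,w \right)} = 2 z \left(3 - z\right)$ ($q{\left(z,w \right)} = \left(z + z\right) \left(3 - z\right) = 2 z \left(3 - z\right)$)
$l{\left(X,m \right)} = X \left(1 + m\right)$
$l{\left(q{\left(x,2 \right)},-29 \right)} - 3473 = 2 \cdot 4 \left(3 - 4\right) \left(1 - 29\right) - 3473 = 2 \cdot 4 \left(3 - 4\right) \left(-28\right) - 3473 = 2 \cdot 4 \left(-1\right) \left(-28\right) - 3473 = \left(-8\right) \left(-28\right) - 3473 = 224 - 3473 = -3249$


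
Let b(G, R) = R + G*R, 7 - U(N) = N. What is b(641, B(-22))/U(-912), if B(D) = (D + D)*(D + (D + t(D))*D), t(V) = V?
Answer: -26722608/919 ≈ -29078.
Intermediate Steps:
U(N) = 7 - N
B(D) = 2*D*(D + 2*D²) (B(D) = (D + D)*(D + (D + D)*D) = (2*D)*(D + (2*D)*D) = (2*D)*(D + 2*D²) = 2*D*(D + 2*D²))
b(641, B(-22))/U(-912) = (((-22)²*(2 + 4*(-22)))*(1 + 641))/(7 - 1*(-912)) = ((484*(2 - 88))*642)/(7 + 912) = ((484*(-86))*642)/919 = -41624*642*(1/919) = -26722608*1/919 = -26722608/919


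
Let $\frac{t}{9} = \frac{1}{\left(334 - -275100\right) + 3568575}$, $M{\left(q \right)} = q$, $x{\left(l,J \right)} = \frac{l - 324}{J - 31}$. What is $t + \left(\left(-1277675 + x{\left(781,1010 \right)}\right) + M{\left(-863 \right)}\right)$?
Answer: $- \frac{4811500878965394}{3763284811} \approx -1.2785 \cdot 10^{6}$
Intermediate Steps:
$x{\left(l,J \right)} = \frac{-324 + l}{-31 + J}$
$t = \frac{9}{3844009}$ ($t = \frac{9}{\left(334 - -275100\right) + 3568575} = \frac{9}{\left(334 + 275100\right) + 3568575} = \frac{9}{275434 + 3568575} = \frac{9}{3844009} \approx 2.3413 \cdot 10^{-6}$)
$t + \left(\left(-1277675 + x{\left(781,1010 \right)}\right) + M{\left(-863 \right)}\right) = \frac{9}{3844009} - \left(1278538 - \frac{-324 + 781}{-31 + 1010}\right) = \frac{9}{3844009} - \left(1278538 - \frac{1}{979} \cdot 457\right) = \frac{9}{3844009} + \left(\left(-1277675 + \frac{1}{979} \cdot 457\right) - 863\right) = \frac{9}{3844009} + \left(\left(-1277675 + \frac{457}{979}\right) - 863\right) = \frac{9}{3844009} - \frac{1251688245}{979} = - \frac{4811500878965394}{3763284811}$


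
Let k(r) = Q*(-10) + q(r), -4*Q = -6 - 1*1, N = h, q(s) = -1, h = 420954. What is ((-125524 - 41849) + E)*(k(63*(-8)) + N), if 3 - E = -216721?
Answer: 41547175721/2 ≈ 2.0774e+10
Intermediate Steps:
E = 216724 (E = 3 - 1*(-216721) = 3 + 216721 = 216724)
N = 420954
Q = 7/4 (Q = -(-6 - 1*1)/4 = -(-6 - 1)/4 = -1/4*(-7) = 7/4 ≈ 1.7500)
k(r) = -37/2 (k(r) = (7/4)*(-10) - 1 = -35/2 - 1 = -37/2)
((-125524 - 41849) + E)*(k(63*(-8)) + N) = ((-125524 - 41849) + 216724)*(-37/2 + 420954) = (-167373 + 216724)*(841871/2) = 49351*(841871/2) = 41547175721/2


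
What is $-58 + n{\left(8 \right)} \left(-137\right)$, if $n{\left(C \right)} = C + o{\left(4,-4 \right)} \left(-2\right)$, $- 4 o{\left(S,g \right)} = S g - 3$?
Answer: $\frac{295}{2} \approx 147.5$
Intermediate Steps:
$o{\left(S,g \right)} = \frac{3}{4} - \frac{S g}{4}$ ($o{\left(S,g \right)} = - \frac{S g - 3}{4} = - \frac{-3 + S g}{4} = \frac{3}{4} - \frac{S g}{4}$)
$n{\left(C \right)} = - \frac{19}{2} + C$ ($n{\left(C \right)} = C + \left(\frac{3}{4} - 1 \left(-4\right)\right) \left(-2\right) = C + \left(\frac{3}{4} + 4\right) \left(-2\right) = C + \frac{19}{4} \left(-2\right) = C - \frac{19}{2} = - \frac{19}{2} + C$)
$-58 + n{\left(8 \right)} \left(-137\right) = -58 + \left(- \frac{19}{2} + 8\right) \left(-137\right) = -58 - - \frac{411}{2} = -58 + \frac{411}{2} = \frac{295}{2}$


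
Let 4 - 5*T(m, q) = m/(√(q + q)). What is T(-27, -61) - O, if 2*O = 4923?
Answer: -24607/10 - 27*I*√122/610 ≈ -2460.7 - 0.48889*I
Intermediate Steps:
O = 4923/2 (O = (½)*4923 = 4923/2 ≈ 2461.5)
T(m, q) = ⅘ - m*√2/(10*√q) (T(m, q) = ⅘ - m/(5*(√(q + q))) = ⅘ - m/(5*(√(2*q))) = ⅘ - m/(5*(√2*√q)) = ⅘ - m*√2/(2*√q)/5 = ⅘ - m*√2/(10*√q))
T(-27, -61) - O = (⅘ - ⅒*(-27)*√2/√(-61)) - 1*4923/2 = (⅘ - ⅒*(-27)*√2*(-I*√61/61)) - 4923/2 = (⅘ - 27*I*√122/610) - 4923/2 = -24607/10 - 27*I*√122/610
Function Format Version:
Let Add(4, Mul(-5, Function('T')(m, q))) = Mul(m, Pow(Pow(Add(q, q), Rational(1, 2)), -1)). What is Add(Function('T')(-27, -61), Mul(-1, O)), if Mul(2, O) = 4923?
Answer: Add(Rational(-24607, 10), Mul(Rational(-27, 610), I, Pow(122, Rational(1, 2)))) ≈ Add(-2460.7, Mul(-0.48889, I))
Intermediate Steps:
O = Rational(4923, 2) (O = Mul(Rational(1, 2), 4923) = Rational(4923, 2) ≈ 2461.5)
Function('T')(m, q) = Add(Rational(4, 5), Mul(Rational(-1, 10), m, Pow(2, Rational(1, 2)), Pow(q, Rational(-1, 2)))) (Function('T')(m, q) = Add(Rational(4, 5), Mul(Rational(-1, 5), Mul(m, Pow(Pow(Add(q, q), Rational(1, 2)), -1)))) = Add(Rational(4, 5), Mul(Rational(-1, 5), Mul(m, Pow(Pow(Mul(2, q), Rational(1, 2)), -1)))) = Add(Rational(4, 5), Mul(Rational(-1, 5), Mul(m, Pow(Mul(Pow(2, Rational(1, 2)), Pow(q, Rational(1, 2))), -1)))) = Add(Rational(4, 5), Mul(Rational(-1, 5), Mul(m, Mul(Rational(1, 2), Pow(2, Rational(1, 2)), Pow(q, Rational(-1, 2)))))) = Add(Rational(4, 5), Mul(Rational(-1, 5), Mul(Rational(1, 2), m, Pow(2, Rational(1, 2)), Pow(q, Rational(-1, 2))))) = Add(Rational(4, 5), Mul(Rational(-1, 10), m, Pow(2, Rational(1, 2)), Pow(q, Rational(-1, 2)))))
Add(Function('T')(-27, -61), Mul(-1, O)) = Add(Add(Rational(4, 5), Mul(Rational(-1, 10), -27, Pow(2, Rational(1, 2)), Pow(-61, Rational(-1, 2)))), Mul(-1, Rational(4923, 2))) = Add(Add(Rational(4, 5), Mul(Rational(-1, 10), -27, Pow(2, Rational(1, 2)), Mul(Rational(-1, 61), I, Pow(61, Rational(1, 2))))), Rational(-4923, 2)) = Add(Add(Rational(4, 5), Mul(Rational(-27, 610), I, Pow(122, Rational(1, 2)))), Rational(-4923, 2)) = Add(Rational(-24607, 10), Mul(Rational(-27, 610), I, Pow(122, Rational(1, 2))))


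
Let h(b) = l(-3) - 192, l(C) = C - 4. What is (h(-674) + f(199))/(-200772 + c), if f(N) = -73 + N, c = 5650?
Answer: 73/195122 ≈ 0.00037412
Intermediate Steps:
l(C) = -4 + C
h(b) = -199 (h(b) = (-4 - 3) - 192 = -7 - 192 = -199)
(h(-674) + f(199))/(-200772 + c) = (-199 + (-73 + 199))/(-200772 + 5650) = (-199 + 126)/(-195122) = -73*(-1/195122) = 73/195122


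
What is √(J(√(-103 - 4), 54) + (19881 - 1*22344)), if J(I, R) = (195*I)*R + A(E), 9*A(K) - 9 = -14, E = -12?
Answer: √(-22172 + 94770*I*√107)/3 ≈ 230.75 + 236.02*I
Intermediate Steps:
A(K) = -5/9 (A(K) = 1 + (⅑)*(-14) = 1 - 14/9 = -5/9)
J(I, R) = -5/9 + 195*I*R (J(I, R) = (195*I)*R - 5/9 = 195*I*R - 5/9 = -5/9 + 195*I*R)
√(J(√(-103 - 4), 54) + (19881 - 1*22344)) = √((-5/9 + 195*√(-103 - 4)*54) + (19881 - 1*22344)) = √((-5/9 + 195*√(-107)*54) + (19881 - 22344)) = √((-5/9 + 195*(I*√107)*54) - 2463) = √((-5/9 + 10530*I*√107) - 2463) = √(-22172/9 + 10530*I*√107)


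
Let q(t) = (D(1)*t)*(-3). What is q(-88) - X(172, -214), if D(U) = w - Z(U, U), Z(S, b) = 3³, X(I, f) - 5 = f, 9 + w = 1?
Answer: -9031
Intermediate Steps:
w = -8 (w = -9 + 1 = -8)
X(I, f) = 5 + f
Z(S, b) = 27
D(U) = -35 (D(U) = -8 - 1*27 = -8 - 27 = -35)
q(t) = 105*t (q(t) = -35*t*(-3) = 105*t)
q(-88) - X(172, -214) = 105*(-88) - (5 - 214) = -9240 - 1*(-209) = -9240 + 209 = -9031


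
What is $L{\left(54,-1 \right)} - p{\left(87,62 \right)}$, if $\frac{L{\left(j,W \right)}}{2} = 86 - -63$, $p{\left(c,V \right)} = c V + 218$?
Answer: $-5314$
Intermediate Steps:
$p{\left(c,V \right)} = 218 + V c$ ($p{\left(c,V \right)} = V c + 218 = 218 + V c$)
$L{\left(j,W \right)} = 298$ ($L{\left(j,W \right)} = 2 \left(86 - -63\right) = 2 \left(86 + 63\right) = 2 \cdot 149 = 298$)
$L{\left(54,-1 \right)} - p{\left(87,62 \right)} = 298 - \left(218 + 62 \cdot 87\right) = 298 - \left(218 + 5394\right) = 298 - 5612 = -5314$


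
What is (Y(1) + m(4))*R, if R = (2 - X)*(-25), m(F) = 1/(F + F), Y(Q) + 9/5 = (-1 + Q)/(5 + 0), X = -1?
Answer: 1005/8 ≈ 125.63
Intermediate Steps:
Y(Q) = -2 + Q/5 (Y(Q) = -9/5 + (-1 + Q)/(5 + 0) = -9/5 + (-1 + Q)/5 = -9/5 + (-1 + Q)*(⅕) = -9/5 + (-⅕ + Q/5) = -2 + Q/5)
m(F) = 1/(2*F)
R = -75 (R = (2 - 1*(-1))*(-25) = (2 + 1)*(-25) = 3*(-25) = -75)
(Y(1) + m(4))*R = ((-2 + (⅕)*1) + (½)/4)*(-75) = ((-2 + ⅕) + (½)*(¼))*(-75) = (-9/5 + ⅛)*(-75) = -67/40*(-75) = 1005/8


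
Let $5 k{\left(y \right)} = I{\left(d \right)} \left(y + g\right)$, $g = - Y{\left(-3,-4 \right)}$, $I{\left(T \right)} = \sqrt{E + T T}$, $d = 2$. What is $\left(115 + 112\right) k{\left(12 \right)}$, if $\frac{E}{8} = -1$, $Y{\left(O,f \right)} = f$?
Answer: $\frac{7264 i}{5} \approx 1452.8 i$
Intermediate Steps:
$E = -8$ ($E = 8 \left(-1\right) = -8$)
$I{\left(T \right)} = \sqrt{-8 + T^{2}}$ ($I{\left(T \right)} = \sqrt{-8 + T T} = \sqrt{-8 + T^{2}}$)
$g = 4$ ($g = \left(-1\right) \left(-4\right) = 4$)
$k{\left(y \right)} = \frac{2 i \left(4 + y\right)}{5}$ ($k{\left(y \right)} = \frac{\sqrt{-8 + 2^{2}} \left(y + 4\right)}{5} = \frac{\sqrt{-8 + 4} \left(4 + y\right)}{5} = \frac{\sqrt{-4} \left(4 + y\right)}{5} = \frac{2 i \left(4 + y\right)}{5}$)
$\left(115 + 112\right) k{\left(12 \right)} = \left(115 + 112\right) \frac{2 i \left(4 + 12\right)}{5} = 227 \cdot \frac{2}{5} i 16 = 227 \frac{32 i}{5} = \frac{7264 i}{5}$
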